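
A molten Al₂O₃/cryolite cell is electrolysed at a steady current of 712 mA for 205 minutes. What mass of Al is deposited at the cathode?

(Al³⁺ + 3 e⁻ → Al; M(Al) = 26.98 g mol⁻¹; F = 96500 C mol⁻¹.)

0.816 g

Q = I·t = 0.7120 A × 12300 s = 8758 C.
n(e⁻) = Q/F = 8758 / 96500 = 0.09075 mol.
Al³⁺ + 3 e⁻ → Al, so n(Al) = n(e⁻)/3 = 0.03025 mol.
m = n·M = 0.03025 × 26.98 = 0.816 g.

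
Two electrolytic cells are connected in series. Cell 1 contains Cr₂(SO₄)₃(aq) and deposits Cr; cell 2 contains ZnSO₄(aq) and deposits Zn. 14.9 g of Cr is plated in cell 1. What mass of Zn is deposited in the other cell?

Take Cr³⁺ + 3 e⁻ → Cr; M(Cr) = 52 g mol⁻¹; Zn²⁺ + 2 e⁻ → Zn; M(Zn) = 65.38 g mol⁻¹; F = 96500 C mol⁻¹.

28.1 g

n(Cr) = 14.9 / 52 = 0.2865 mol.
Since Cr³⁺ + 3 e⁻ → Cr, n(e⁻) passed = 3 × 0.2865 = 0.8596 mol.
Cells in series carry the same charge, so the same 0.8596 mol of electrons passes through cell 2.
Zn²⁺ + 2 e⁻ → Zn, so n(Zn) = 0.8596 / 2 = 0.4298 mol.
m(Zn) = 0.4298 × 65.38 = 28.1 g.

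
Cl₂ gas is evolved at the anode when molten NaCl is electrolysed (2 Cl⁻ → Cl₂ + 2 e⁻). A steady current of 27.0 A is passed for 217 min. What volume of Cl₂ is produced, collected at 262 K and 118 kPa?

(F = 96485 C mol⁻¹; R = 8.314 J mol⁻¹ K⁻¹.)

33.6 L

Q = I·t = 27.00 A × 13020 s = 351500 C.
n(e⁻) = Q/F = 351500 / 96485 = 3.643 mol.
2 electrons are transferred per Cl₂ molecule, so n(Cl₂) = 3.643 / 2 = 1.822 mol.
V = nRT/P = (1.822 × 8.314 × 262) / (118 × 10³ Pa) = 0.0336 m³ = 33.6 L.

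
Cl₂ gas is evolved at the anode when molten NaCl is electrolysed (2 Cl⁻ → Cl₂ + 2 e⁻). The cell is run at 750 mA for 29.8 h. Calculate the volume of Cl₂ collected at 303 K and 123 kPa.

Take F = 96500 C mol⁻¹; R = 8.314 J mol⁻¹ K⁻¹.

Q = I·t = 0.7500 A × 107280 s = 80460 C.
n(e⁻) = Q/F = 80460 / 96500 = 0.8338 mol.
2 electrons are transferred per Cl₂ molecule, so n(Cl₂) = 0.8338 / 2 = 0.4169 mol.
V = nRT/P = (0.4169 × 8.314 × 303) / (123 × 10³ Pa) = 0.00854 m³ = 8.54 L.

8.54 L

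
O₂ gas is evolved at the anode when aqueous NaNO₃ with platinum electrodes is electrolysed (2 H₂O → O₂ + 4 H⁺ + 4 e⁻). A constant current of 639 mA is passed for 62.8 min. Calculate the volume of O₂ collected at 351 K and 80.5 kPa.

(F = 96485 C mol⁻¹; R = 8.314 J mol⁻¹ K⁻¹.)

0.226 L

Q = I·t = 0.6390 A × 3768.0 s = 2408 C.
n(e⁻) = Q/F = 2408 / 96485 = 0.02495 mol.
4 electrons are transferred per O₂ molecule, so n(O₂) = 0.02495 / 4 = 0.006239 mol.
V = nRT/P = (0.006239 × 8.314 × 351) / (80.5 × 10³ Pa) = 2.26 × 10⁻⁴ m³ = 0.226 L.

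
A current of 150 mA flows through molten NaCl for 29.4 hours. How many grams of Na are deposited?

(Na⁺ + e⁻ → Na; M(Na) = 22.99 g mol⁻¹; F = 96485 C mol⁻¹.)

3.78 g

Q = I·t = 0.1500 A × 105840 s = 15880 C.
n(e⁻) = Q/F = 15880 / 96485 = 0.1645 mol.
Na⁺ + e⁻ → Na, so n(Na) = n(e⁻)/1 = 0.1645 mol.
m = n·M = 0.1645 × 22.99 = 3.78 g.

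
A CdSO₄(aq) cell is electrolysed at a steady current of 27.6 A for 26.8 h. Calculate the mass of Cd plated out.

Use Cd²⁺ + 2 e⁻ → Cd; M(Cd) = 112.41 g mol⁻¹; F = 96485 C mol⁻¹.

1550 g

Q = I·t = 27.60 A × 96480 s = 2663000 C.
n(e⁻) = Q/F = 2663000 / 96485 = 27.60 mol.
Cd²⁺ + 2 e⁻ → Cd, so n(Cd) = n(e⁻)/2 = 13.80 mol.
m = n·M = 13.80 × 112.41 = 1550 g.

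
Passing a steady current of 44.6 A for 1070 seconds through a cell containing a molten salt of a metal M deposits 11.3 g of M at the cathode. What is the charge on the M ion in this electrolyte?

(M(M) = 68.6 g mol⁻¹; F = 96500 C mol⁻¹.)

+3

Q = I·t = 44.60 A × 1070.0 s = 47720 C, so n(e⁻) = 47720/96500 = 0.4945 mol.
n(M) deposited = 11.3 / 68.6 = 0.1647 mol.
Electrons per atom = n(e⁻)/n(M) = 0.4945 / 0.1647 = 3.00 ≈ 3, so the ion is M³⁺.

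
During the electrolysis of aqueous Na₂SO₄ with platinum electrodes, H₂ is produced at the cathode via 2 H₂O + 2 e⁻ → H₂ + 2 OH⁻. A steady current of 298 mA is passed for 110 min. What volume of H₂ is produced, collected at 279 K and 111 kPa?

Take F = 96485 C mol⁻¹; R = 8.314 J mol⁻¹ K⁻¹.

Q = I·t = 0.2980 A × 6600.0 s = 1967 C.
n(e⁻) = Q/F = 1967 / 96485 = 0.02038 mol.
2 electrons are transferred per H₂ molecule, so n(H₂) = 0.02038 / 2 = 0.01019 mol.
V = nRT/P = (0.01019 × 8.314 × 279) / (111 × 10³ Pa) = 2.13 × 10⁻⁴ m³ = 0.213 L.

0.213 L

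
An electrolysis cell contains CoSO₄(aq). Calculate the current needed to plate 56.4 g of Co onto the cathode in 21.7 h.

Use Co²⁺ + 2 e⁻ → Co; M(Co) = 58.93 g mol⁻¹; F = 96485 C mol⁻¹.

n(Co) = 56.4 / 58.93 = 0.9571 mol.
n(e⁻) = 2 × 0.9571 = 1.914 mol.
Q = n(e⁻)·F = 1.914 × 96485 = 184700 C.
I = Q/t = 184700 / 78120 s = 2.36 A.

2.36 A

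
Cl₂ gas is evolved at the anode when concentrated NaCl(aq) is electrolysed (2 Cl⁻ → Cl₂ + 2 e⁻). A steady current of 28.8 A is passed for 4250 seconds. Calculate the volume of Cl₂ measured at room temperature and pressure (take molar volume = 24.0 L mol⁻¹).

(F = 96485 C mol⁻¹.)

Q = I·t = 28.80 A × 4250.0 s = 122400 C.
n(e⁻) = Q/F = 122400 / 96485 = 1.269 mol.
2 electrons are transferred per Cl₂ molecule, so n(Cl₂) = 1.269 / 2 = 0.6343 mol.
V = n × V_m = 0.6343 × 24.0 = 15.2 L.

15.2 L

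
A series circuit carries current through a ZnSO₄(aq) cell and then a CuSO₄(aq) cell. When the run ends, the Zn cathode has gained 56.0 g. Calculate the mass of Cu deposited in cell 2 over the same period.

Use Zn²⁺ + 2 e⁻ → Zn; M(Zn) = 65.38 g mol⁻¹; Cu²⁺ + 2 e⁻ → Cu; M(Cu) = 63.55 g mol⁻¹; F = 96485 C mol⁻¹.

54.4 g

n(Zn) = 56.0 / 65.38 = 0.8565 mol.
Since Zn²⁺ + 2 e⁻ → Zn, n(e⁻) passed = 2 × 0.8565 = 1.713 mol.
Cells in series carry the same charge, so the same 1.713 mol of electrons passes through cell 2.
Cu²⁺ + 2 e⁻ → Cu, so n(Cu) = 1.713 / 2 = 0.8565 mol.
m(Cu) = 0.8565 × 63.55 = 54.4 g.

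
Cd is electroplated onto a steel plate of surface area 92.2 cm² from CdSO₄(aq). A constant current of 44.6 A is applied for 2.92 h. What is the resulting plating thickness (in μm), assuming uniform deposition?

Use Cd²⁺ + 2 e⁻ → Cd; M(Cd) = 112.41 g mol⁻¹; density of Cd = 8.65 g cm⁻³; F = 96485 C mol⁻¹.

3420 μm

Q = I·t = 44.60 × 10512 = 468800 C; n(e⁻) = 4.859 mol.
n(Cd) = n(e⁻)/2 = 2.430 mol, so m = 2.430 × 112.41 = 273.1 g.
Volume = m/ρ = 273.1 / 8.65 = 31.57 cm³.
Thickness = V/A = 31.57 / 92.2 = 0.342 cm = 3420 μm.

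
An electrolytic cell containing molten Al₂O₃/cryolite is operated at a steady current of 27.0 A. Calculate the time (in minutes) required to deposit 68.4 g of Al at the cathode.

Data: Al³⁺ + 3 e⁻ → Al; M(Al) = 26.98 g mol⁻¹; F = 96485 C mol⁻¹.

453 min

n(Al) = m/M = 68.4 / 26.98 = 2.535 mol.
Each Al atom requires 3 electrons, so n(e⁻) = 3 × 2.535 = 7.606 mol.
Q = n(e⁻)·F = 7.606 × 96485 = 733800 C.
t = Q/I = 733800 / 27.00 A = 27180 s = 453 min.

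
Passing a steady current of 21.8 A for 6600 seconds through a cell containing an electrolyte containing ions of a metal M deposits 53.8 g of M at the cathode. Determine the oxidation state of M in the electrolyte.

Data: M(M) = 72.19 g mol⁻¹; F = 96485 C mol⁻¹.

+2

Q = I·t = 21.80 A × 6600.0 s = 143900 C, so n(e⁻) = 143900/96485 = 1.491 mol.
n(M) deposited = 53.8 / 72.19 = 0.7453 mol.
Electrons per atom = n(e⁻)/n(M) = 1.491 / 0.7453 = 2.00 ≈ 2, so the ion is M²⁺.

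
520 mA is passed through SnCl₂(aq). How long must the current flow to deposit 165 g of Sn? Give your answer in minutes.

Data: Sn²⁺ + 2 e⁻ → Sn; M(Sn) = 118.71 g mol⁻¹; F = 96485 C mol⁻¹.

8600 min

n(Sn) = m/M = 165 / 118.71 = 1.390 mol.
Each Sn atom requires 2 electrons, so n(e⁻) = 2 × 1.390 = 2.780 mol.
Q = n(e⁻)·F = 2.780 × 96485 = 268200 C.
t = Q/I = 268200 / 0.5200 A = 515800 s = 8600 min.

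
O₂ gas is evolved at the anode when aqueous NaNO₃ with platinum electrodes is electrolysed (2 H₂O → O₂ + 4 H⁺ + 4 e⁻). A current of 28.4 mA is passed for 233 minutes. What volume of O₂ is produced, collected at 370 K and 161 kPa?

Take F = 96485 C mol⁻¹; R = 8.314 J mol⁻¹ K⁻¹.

0.0197 L

Q = I·t = 0.02840 A × 13980 s = 397.0 C.
n(e⁻) = Q/F = 397.0 / 96485 = 0.004115 mol.
4 electrons are transferred per O₂ molecule, so n(O₂) = 0.004115 / 4 = 0.001029 mol.
V = nRT/P = (0.001029 × 8.314 × 370) / (161 × 10³ Pa) = 1.97 × 10⁻⁵ m³ = 0.0197 L.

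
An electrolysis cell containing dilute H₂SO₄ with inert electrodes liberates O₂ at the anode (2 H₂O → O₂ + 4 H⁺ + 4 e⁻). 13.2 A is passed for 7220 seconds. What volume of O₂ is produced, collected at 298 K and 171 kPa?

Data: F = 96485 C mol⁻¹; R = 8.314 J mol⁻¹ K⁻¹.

Q = I·t = 13.20 A × 7220.0 s = 95300 C.
n(e⁻) = Q/F = 95300 / 96485 = 0.9878 mol.
4 electrons are transferred per O₂ molecule, so n(O₂) = 0.9878 / 4 = 0.2469 mol.
V = nRT/P = (0.2469 × 8.314 × 298) / (171 × 10³ Pa) = 0.00358 m³ = 3.58 L.

3.58 L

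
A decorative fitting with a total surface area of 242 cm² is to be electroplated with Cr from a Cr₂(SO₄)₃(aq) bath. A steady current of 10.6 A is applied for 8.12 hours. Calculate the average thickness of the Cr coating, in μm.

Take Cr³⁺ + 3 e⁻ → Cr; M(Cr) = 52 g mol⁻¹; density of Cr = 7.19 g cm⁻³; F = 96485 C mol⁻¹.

320 μm

Q = I·t = 10.60 × 29232 = 309900 C; n(e⁻) = 3.211 mol.
n(Cr) = n(e⁻)/3 = 1.070 mol, so m = 1.070 × 52 = 55.67 g.
Volume = m/ρ = 55.67 / 7.19 = 7.742 cm³.
Thickness = V/A = 7.742 / 242 = 0.0320 cm = 320 μm.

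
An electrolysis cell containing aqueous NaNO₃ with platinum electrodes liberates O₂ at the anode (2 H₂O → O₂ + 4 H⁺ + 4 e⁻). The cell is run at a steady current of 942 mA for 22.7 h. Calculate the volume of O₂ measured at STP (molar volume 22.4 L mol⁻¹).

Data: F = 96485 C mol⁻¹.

Q = I·t = 0.9420 A × 81720 s = 76980 C.
n(e⁻) = Q/F = 76980 / 96485 = 0.7978 mol.
4 electrons are transferred per O₂ molecule, so n(O₂) = 0.7978 / 4 = 0.1995 mol.
V = n × V_m = 0.1995 × 22.4 = 4.47 L.

4.47 L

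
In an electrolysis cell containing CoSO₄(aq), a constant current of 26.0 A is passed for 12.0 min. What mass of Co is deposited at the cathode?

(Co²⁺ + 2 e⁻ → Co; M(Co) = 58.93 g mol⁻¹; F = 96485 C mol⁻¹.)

Q = I·t = 26.00 A × 720.00 s = 18720 C.
n(e⁻) = Q/F = 18720 / 96485 = 0.1940 mol.
Co²⁺ + 2 e⁻ → Co, so n(Co) = n(e⁻)/2 = 0.09701 mol.
m = n·M = 0.09701 × 58.93 = 5.72 g.

5.72 g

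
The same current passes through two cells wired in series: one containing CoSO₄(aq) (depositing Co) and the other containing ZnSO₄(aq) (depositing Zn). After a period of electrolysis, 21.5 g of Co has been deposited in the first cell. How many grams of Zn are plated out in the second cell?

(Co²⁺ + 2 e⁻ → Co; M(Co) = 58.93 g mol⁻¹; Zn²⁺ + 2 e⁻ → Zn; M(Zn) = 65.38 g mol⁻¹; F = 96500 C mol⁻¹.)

n(Co) = 21.5 / 58.93 = 0.3648 mol.
Since Co²⁺ + 2 e⁻ → Co, n(e⁻) passed = 2 × 0.3648 = 0.7297 mol.
Cells in series carry the same charge, so the same 0.7297 mol of electrons passes through cell 2.
Zn²⁺ + 2 e⁻ → Zn, so n(Zn) = 0.7297 / 2 = 0.3648 mol.
m(Zn) = 0.3648 × 65.38 = 23.9 g.

23.9 g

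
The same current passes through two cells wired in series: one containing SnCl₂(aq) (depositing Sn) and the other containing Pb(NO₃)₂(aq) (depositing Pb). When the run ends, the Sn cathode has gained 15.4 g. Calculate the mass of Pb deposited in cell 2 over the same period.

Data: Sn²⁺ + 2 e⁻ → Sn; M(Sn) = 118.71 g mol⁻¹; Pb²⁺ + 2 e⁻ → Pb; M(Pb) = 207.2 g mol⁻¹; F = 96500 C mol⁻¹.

n(Sn) = 15.4 / 118.71 = 0.1297 mol.
Since Sn²⁺ + 2 e⁻ → Sn, n(e⁻) passed = 2 × 0.1297 = 0.2595 mol.
Cells in series carry the same charge, so the same 0.2595 mol of electrons passes through cell 2.
Pb²⁺ + 2 e⁻ → Pb, so n(Pb) = 0.2595 / 2 = 0.1297 mol.
m(Pb) = 0.1297 × 207.2 = 26.9 g.

26.9 g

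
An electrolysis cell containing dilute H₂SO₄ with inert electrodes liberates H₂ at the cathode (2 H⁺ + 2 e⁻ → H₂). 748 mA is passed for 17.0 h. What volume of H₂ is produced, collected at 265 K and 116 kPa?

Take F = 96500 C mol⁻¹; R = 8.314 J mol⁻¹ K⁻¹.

4.50 L

Q = I·t = 0.7480 A × 61200 s = 45780 C.
n(e⁻) = Q/F = 45780 / 96500 = 0.4744 mol.
2 electrons are transferred per H₂ molecule, so n(H₂) = 0.4744 / 2 = 0.2372 mol.
V = nRT/P = (0.2372 × 8.314 × 265) / (116 × 10³ Pa) = 0.00450 m³ = 4.50 L.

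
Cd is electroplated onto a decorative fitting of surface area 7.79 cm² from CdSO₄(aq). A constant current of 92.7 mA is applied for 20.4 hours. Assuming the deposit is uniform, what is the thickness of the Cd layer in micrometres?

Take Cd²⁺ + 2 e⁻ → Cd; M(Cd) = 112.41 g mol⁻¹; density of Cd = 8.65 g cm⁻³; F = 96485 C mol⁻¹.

Q = I·t = 0.09270 × 73440 = 6808 C; n(e⁻) = 0.07056 mol.
n(Cd) = n(e⁻)/2 = 0.03528 mol, so m = 0.03528 × 112.41 = 3.966 g.
Volume = m/ρ = 3.966 / 8.65 = 0.4585 cm³.
Thickness = V/A = 0.4585 / 7.79 = 0.0589 cm = 589 μm.

589 μm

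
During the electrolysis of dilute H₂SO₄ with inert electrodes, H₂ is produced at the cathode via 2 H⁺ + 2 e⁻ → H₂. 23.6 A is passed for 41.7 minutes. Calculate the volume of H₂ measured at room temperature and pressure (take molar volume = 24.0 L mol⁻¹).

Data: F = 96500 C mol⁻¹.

7.34 L

Q = I·t = 23.60 A × 2502.0 s = 59050 C.
n(e⁻) = Q/F = 59050 / 96500 = 0.6119 mol.
2 electrons are transferred per H₂ molecule, so n(H₂) = 0.6119 / 2 = 0.3059 mol.
V = n × V_m = 0.3059 × 24.0 = 7.34 L.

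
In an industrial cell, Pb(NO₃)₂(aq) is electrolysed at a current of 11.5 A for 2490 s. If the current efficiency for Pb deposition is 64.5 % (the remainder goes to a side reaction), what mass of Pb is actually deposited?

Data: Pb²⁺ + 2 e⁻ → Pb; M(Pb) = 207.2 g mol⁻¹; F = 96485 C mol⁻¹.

19.8 g

Q = I·t = 11.50 × 2490.0 = 28640 C.
n(e⁻) = 28640/96485 = 0.2968 mol; theoretically n(Pb) = 0.2968/2 = 0.1484 mol, m_theo = 30.75 g.
At 64.5 % efficiency, m_actual = 0.645 × 30.75 = 19.8 g.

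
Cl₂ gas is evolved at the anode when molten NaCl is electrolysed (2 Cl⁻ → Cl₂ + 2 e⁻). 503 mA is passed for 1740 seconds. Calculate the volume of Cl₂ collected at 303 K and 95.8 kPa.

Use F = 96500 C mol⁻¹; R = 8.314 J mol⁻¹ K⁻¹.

0.119 L

Q = I·t = 0.5030 A × 1740.0 s = 875.2 C.
n(e⁻) = Q/F = 875.2 / 96500 = 0.009070 mol.
2 electrons are transferred per Cl₂ molecule, so n(Cl₂) = 0.009070 / 2 = 0.004535 mol.
V = nRT/P = (0.004535 × 8.314 × 303) / (95.8 × 10³ Pa) = 1.19 × 10⁻⁴ m³ = 0.119 L.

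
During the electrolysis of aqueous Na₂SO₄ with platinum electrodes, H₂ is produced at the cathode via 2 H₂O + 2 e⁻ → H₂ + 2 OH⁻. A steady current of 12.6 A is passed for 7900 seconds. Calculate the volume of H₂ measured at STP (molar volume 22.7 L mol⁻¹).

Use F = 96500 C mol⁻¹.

11.7 L

Q = I·t = 12.60 A × 7900.0 s = 99540 C.
n(e⁻) = Q/F = 99540 / 96500 = 1.032 mol.
2 electrons are transferred per H₂ molecule, so n(H₂) = 1.032 / 2 = 0.5158 mol.
V = n × V_m = 0.5158 × 22.7 = 11.7 L.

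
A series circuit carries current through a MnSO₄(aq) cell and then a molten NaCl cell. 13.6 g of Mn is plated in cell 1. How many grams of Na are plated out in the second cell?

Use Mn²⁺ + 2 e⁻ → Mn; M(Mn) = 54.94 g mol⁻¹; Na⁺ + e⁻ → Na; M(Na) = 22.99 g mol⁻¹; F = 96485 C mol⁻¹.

11.4 g

n(Mn) = 13.6 / 54.94 = 0.2475 mol.
Since Mn²⁺ + 2 e⁻ → Mn, n(e⁻) passed = 2 × 0.2475 = 0.4951 mol.
Cells in series carry the same charge, so the same 0.4951 mol of electrons passes through cell 2.
Na⁺ + e⁻ → Na, so n(Na) = 0.4951 / 1 = 0.4951 mol.
m(Na) = 0.4951 × 22.99 = 11.4 g.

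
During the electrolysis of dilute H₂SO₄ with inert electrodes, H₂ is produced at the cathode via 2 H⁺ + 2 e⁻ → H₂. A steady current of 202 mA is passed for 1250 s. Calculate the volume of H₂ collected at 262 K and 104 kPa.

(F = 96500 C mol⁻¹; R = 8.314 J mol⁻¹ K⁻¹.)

0.0274 L

Q = I·t = 0.2020 A × 1250.0 s = 252.5 C.
n(e⁻) = Q/F = 252.5 / 96500 = 0.002617 mol.
2 electrons are transferred per H₂ molecule, so n(H₂) = 0.002617 / 2 = 0.001308 mol.
V = nRT/P = (0.001308 × 8.314 × 262) / (104 × 10³ Pa) = 2.74 × 10⁻⁵ m³ = 0.0274 L.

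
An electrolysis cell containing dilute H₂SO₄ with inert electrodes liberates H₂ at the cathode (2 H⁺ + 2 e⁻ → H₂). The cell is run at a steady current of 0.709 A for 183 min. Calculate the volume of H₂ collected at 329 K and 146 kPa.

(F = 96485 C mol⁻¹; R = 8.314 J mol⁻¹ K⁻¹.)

0.756 L

Q = I·t = 0.7090 A × 10980 s = 7785 C.
n(e⁻) = Q/F = 7785 / 96485 = 0.08068 mol.
2 electrons are transferred per H₂ molecule, so n(H₂) = 0.08068 / 2 = 0.04034 mol.
V = nRT/P = (0.04034 × 8.314 × 329) / (146 × 10³ Pa) = 7.56 × 10⁻⁴ m³ = 0.756 L.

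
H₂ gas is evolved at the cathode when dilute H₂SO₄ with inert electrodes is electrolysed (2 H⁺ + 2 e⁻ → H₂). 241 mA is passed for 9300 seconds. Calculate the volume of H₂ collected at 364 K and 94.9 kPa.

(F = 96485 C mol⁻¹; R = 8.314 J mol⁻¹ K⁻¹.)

Q = I·t = 0.2410 A × 9300.0 s = 2241 C.
n(e⁻) = Q/F = 2241 / 96485 = 0.02323 mol.
2 electrons are transferred per H₂ molecule, so n(H₂) = 0.02323 / 2 = 0.01161 mol.
V = nRT/P = (0.01161 × 8.314 × 364) / (94.9 × 10³ Pa) = 3.70 × 10⁻⁴ m³ = 0.370 L.

0.370 L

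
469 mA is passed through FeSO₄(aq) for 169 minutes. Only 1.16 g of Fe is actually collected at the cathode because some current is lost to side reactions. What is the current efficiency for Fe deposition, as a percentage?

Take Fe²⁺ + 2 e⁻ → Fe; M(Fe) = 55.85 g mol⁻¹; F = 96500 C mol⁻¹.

84.3 %

Q = I·t = 0.4690 × 10140 = 4756 C; n(e⁻) = 4756/96500 = 0.04928 mol.
Theoretical n(Fe) = n(e⁻)/2 = 0.02464 mol, i.e. m_theo = 0.02464 × 55.85 = 1.376 g.
Efficiency = m_actual / m_theo = 1.16 / 1.376 = 84.3 %.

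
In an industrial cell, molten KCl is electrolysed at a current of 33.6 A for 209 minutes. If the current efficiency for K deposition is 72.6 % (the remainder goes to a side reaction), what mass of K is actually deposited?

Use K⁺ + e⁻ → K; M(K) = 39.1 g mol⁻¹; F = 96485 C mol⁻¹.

Q = I·t = 33.60 × 12540 = 421300 C.
n(e⁻) = 421300/96485 = 4.367 mol; theoretically n(K) = 4.367/1 = 4.367 mol, m_theo = 170.7 g.
At 72.6 % efficiency, m_actual = 0.726 × 170.7 = 124 g.

124 g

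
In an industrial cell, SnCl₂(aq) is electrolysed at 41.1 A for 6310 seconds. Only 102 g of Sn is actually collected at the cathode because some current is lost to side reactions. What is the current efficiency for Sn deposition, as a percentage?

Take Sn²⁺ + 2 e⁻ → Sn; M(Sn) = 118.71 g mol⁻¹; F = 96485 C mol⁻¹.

63.9 %

Q = I·t = 41.10 × 6310.0 = 259300 C; n(e⁻) = 259300/96485 = 2.688 mol.
Theoretical n(Sn) = n(e⁻)/2 = 1.344 mol, i.e. m_theo = 1.344 × 118.71 = 159.5 g.
Efficiency = m_actual / m_theo = 102 / 159.5 = 63.9 %.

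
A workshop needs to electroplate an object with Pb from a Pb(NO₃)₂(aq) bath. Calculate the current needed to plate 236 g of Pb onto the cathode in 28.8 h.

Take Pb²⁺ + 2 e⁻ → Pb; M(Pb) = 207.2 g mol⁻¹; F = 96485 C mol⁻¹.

n(Pb) = 236 / 207.2 = 1.139 mol.
n(e⁻) = 2 × 1.139 = 2.278 mol.
Q = n(e⁻)·F = 2.278 × 96485 = 219800 C.
I = Q/t = 219800 / 103680 s = 2.12 A.

2.12 A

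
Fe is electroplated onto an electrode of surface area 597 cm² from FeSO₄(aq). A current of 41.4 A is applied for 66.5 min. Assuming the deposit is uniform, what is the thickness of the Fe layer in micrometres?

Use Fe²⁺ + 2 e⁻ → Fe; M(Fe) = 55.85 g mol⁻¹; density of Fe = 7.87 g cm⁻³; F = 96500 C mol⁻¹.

Q = I·t = 41.40 × 3990.0 = 165200 C; n(e⁻) = 1.712 mol.
n(Fe) = n(e⁻)/2 = 0.8559 mol, so m = 0.8559 × 55.85 = 47.80 g.
Volume = m/ρ = 47.80 / 7.87 = 6.074 cm³.
Thickness = V/A = 6.074 / 597 = 0.0102 cm = 102 μm.

102 μm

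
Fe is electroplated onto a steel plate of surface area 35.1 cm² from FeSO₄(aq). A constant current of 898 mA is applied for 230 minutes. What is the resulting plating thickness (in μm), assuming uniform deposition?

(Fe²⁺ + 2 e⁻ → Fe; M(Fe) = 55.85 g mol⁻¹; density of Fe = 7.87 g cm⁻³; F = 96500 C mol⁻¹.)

Q = I·t = 0.8980 × 13800 = 12390 C; n(e⁻) = 0.1284 mol.
n(Fe) = n(e⁻)/2 = 0.06421 mol, so m = 0.06421 × 55.85 = 3.586 g.
Volume = m/ρ = 3.586 / 7.87 = 0.4557 cm³.
Thickness = V/A = 0.4557 / 35.1 = 0.0130 cm = 130 μm.

130 μm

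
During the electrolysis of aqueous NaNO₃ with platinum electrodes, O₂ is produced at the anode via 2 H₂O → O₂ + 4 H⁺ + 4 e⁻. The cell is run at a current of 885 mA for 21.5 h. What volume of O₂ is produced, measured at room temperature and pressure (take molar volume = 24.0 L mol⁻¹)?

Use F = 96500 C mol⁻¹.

Q = I·t = 0.8850 A × 77400 s = 68500 C.
n(e⁻) = Q/F = 68500 / 96500 = 0.7098 mol.
4 electrons are transferred per O₂ molecule, so n(O₂) = 0.7098 / 4 = 0.1775 mol.
V = n × V_m = 0.1775 × 24.0 = 4.26 L.

4.26 L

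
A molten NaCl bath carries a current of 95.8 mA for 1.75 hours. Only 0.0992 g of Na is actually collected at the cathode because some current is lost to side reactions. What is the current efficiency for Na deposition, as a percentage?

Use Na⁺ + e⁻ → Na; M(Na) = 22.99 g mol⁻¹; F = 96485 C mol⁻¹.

69.0 %

Q = I·t = 0.09580 × 6300.0 = 603.5 C; n(e⁻) = 603.5/96485 = 0.006255 mol.
Theoretical n(Na) = n(e⁻)/1 = 0.006255 mol, i.e. m_theo = 0.006255 × 22.99 = 0.1438 g.
Efficiency = m_actual / m_theo = 0.0992 / 0.1438 = 69.0 %.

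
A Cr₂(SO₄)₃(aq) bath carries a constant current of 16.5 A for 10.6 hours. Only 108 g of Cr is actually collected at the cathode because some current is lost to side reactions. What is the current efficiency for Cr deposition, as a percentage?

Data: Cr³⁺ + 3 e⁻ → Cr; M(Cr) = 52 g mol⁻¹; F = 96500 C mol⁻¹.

Q = I·t = 16.50 × 38160 = 629600 C; n(e⁻) = 629600/96500 = 6.525 mol.
Theoretical n(Cr) = n(e⁻)/3 = 2.175 mol, i.e. m_theo = 2.175 × 52 = 113.1 g.
Efficiency = m_actual / m_theo = 108 / 113.1 = 95.5 %.

95.5 %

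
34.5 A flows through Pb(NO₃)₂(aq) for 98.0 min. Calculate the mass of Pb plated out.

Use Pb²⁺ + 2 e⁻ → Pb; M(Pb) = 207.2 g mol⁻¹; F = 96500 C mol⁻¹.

Q = I·t = 34.50 A × 5880.0 s = 202900 C.
n(e⁻) = Q/F = 202900 / 96500 = 2.102 mol.
Pb²⁺ + 2 e⁻ → Pb, so n(Pb) = n(e⁻)/2 = 1.051 mol.
m = n·M = 1.051 × 207.2 = 218 g.

218 g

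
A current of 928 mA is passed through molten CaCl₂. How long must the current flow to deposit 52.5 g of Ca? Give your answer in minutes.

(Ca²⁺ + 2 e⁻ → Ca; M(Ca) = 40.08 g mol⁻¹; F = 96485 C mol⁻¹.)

4540 min

n(Ca) = m/M = 52.5 / 40.08 = 1.310 mol.
Each Ca atom requires 2 electrons, so n(e⁻) = 2 × 1.310 = 2.620 mol.
Q = n(e⁻)·F = 2.620 × 96485 = 252800 C.
t = Q/I = 252800 / 0.9280 A = 272400 s = 4540 min.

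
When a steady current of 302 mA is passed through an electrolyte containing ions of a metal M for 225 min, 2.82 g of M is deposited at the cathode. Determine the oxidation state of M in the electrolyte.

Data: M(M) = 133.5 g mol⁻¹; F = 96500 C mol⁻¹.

+2

Q = I·t = 0.3020 A × 13500 s = 4077 C, so n(e⁻) = 4077/96500 = 0.04225 mol.
n(M) deposited = 2.82 / 133.5 = 0.02112 mol.
Electrons per atom = n(e⁻)/n(M) = 0.04225 / 0.02112 = 2.00 ≈ 2, so the ion is M²⁺.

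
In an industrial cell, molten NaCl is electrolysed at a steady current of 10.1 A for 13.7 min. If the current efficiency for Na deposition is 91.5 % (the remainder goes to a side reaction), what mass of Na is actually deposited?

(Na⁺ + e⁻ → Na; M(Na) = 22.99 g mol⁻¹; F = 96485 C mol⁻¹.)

1.81 g

Q = I·t = 10.10 × 822.00 = 8302 C.
n(e⁻) = 8302/96485 = 0.08605 mol; theoretically n(Na) = 0.08605/1 = 0.08605 mol, m_theo = 1.978 g.
At 91.5 % efficiency, m_actual = 0.915 × 1.978 = 1.81 g.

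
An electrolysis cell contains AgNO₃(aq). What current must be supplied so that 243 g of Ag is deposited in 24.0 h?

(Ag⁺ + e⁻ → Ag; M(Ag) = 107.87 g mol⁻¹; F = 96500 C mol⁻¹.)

n(Ag) = 243 / 107.87 = 2.253 mol.
n(e⁻) = 1 × 2.253 = 2.253 mol.
Q = n(e⁻)·F = 2.253 × 96500 = 217400 C.
I = Q/t = 217400 / 86400 s = 2.52 A.

2.52 A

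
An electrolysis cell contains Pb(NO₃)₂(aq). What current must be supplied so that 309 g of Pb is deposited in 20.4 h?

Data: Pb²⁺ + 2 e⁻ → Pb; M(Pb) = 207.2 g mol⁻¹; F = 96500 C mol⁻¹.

n(Pb) = 309 / 207.2 = 1.491 mol.
n(e⁻) = 2 × 1.491 = 2.983 mol.
Q = n(e⁻)·F = 2.983 × 96500 = 287800 C.
I = Q/t = 287800 / 73440 s = 3.92 A.

3.92 A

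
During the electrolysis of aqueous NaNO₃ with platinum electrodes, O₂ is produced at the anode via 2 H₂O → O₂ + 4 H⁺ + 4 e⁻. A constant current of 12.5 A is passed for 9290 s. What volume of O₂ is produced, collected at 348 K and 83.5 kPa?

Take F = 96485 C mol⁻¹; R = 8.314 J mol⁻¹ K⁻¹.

Q = I·t = 12.50 A × 9290.0 s = 116100 C.
n(e⁻) = Q/F = 116100 / 96485 = 1.204 mol.
4 electrons are transferred per O₂ molecule, so n(O₂) = 1.204 / 4 = 0.3009 mol.
V = nRT/P = (0.3009 × 8.314 × 348) / (83.5 × 10³ Pa) = 0.0104 m³ = 10.4 L.

10.4 L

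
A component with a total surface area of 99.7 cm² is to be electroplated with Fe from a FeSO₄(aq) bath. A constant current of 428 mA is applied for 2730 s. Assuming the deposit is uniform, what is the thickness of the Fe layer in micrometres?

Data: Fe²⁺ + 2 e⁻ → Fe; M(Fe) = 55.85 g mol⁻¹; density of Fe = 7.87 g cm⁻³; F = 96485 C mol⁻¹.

4.31 μm

Q = I·t = 0.4280 × 2730.0 = 1168 C; n(e⁻) = 0.01211 mol.
n(Fe) = n(e⁻)/2 = 0.006055 mol, so m = 0.006055 × 55.85 = 0.3382 g.
Volume = m/ρ = 0.3382 / 7.87 = 0.04297 cm³.
Thickness = V/A = 0.04297 / 99.7 = 4.31 × 10⁻⁴ cm = 4.31 μm.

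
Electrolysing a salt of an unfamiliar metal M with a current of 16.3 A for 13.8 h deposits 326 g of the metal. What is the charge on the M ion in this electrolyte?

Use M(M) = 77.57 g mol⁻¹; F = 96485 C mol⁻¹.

Q = I·t = 16.30 A × 49680 s = 809800 C, so n(e⁻) = 809800/96485 = 8.393 mol.
n(M) deposited = 326 / 77.57 = 4.203 mol.
Electrons per atom = n(e⁻)/n(M) = 8.393 / 4.203 = 2.00 ≈ 2, so the ion is M²⁺.

+2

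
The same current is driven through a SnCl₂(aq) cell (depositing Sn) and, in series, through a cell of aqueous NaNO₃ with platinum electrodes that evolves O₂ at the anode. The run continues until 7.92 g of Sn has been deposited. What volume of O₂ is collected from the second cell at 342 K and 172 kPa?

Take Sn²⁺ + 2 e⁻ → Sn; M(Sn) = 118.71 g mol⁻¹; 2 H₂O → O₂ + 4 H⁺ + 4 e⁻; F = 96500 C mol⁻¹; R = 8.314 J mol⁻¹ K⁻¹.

n(Sn) = 7.92 / 118.71 = 0.06672 mol, so n(e⁻) = 2 × 0.06672 = 0.1334 mol.
The cells are in series, so the same 0.1334 mol of electrons passes through the second cell.
2 H₂O → O₂ + 4 H⁺ + 4 e⁻ — 4 mol e⁻ per mol O₂, so n(O₂) = 0.1334/4 = 0.03336 mol.
V = nRT/P = (0.03336 × 8.314 × 342) / (172 × 10³) = 5.51 × 10⁻⁴ m³ = 0.551 L.

0.551 L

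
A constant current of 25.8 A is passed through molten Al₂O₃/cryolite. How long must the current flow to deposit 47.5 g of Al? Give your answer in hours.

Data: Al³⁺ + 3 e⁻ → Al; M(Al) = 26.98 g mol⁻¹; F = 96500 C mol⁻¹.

n(Al) = m/M = 47.5 / 26.98 = 1.761 mol.
Each Al atom requires 3 electrons, so n(e⁻) = 3 × 1.761 = 5.282 mol.
Q = n(e⁻)·F = 5.282 × 96500 = 509700 C.
t = Q/I = 509700 / 25.80 A = 19760 s = 5.49 h.

5.49 h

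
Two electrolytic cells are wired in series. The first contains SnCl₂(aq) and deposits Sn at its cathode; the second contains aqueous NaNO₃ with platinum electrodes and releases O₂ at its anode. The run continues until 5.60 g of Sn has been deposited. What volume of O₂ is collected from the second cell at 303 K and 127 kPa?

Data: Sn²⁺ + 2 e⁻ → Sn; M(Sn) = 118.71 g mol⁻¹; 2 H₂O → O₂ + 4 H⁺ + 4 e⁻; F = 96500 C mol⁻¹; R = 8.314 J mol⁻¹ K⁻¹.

0.468 L

n(Sn) = 5.60 / 118.71 = 0.04717 mol, so n(e⁻) = 2 × 0.04717 = 0.09435 mol.
The cells are in series, so the same 0.09435 mol of electrons passes through the second cell.
2 H₂O → O₂ + 4 H⁺ + 4 e⁻ — 4 mol e⁻ per mol O₂, so n(O₂) = 0.09435/4 = 0.02359 mol.
V = nRT/P = (0.02359 × 8.314 × 303) / (127 × 10³) = 4.68 × 10⁻⁴ m³ = 0.468 L.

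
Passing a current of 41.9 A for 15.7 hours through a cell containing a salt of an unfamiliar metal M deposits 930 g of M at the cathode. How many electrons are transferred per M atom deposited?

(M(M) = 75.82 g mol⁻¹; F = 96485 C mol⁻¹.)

2

Q = I·t = 41.90 A × 56520 s = 2368000 C, so n(e⁻) = 2368000/96485 = 24.54 mol.
n(M) deposited = 930 / 75.82 = 12.27 mol.
Electrons per atom = n(e⁻)/n(M) = 24.54 / 12.27 = 2.00 ≈ 2, so the ion is M²⁺.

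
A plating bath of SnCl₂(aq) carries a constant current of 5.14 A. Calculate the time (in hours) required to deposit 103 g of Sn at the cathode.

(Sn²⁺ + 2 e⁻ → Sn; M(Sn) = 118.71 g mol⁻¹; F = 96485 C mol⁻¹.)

9.05 h

n(Sn) = m/M = 103 / 118.71 = 0.8677 mol.
Each Sn atom requires 2 electrons, so n(e⁻) = 2 × 0.8677 = 1.735 mol.
Q = n(e⁻)·F = 1.735 × 96485 = 167400 C.
t = Q/I = 167400 / 5.140 A = 32570 s = 9.05 h.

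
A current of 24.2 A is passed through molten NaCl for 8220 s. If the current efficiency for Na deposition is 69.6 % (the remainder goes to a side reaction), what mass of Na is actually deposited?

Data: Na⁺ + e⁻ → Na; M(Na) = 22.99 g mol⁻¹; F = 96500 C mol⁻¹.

33.0 g

Q = I·t = 24.20 × 8220.0 = 198900 C.
n(e⁻) = 198900/96500 = 2.061 mol; theoretically n(Na) = 2.061/1 = 2.061 mol, m_theo = 47.39 g.
At 69.6 % efficiency, m_actual = 0.696 × 47.39 = 33.0 g.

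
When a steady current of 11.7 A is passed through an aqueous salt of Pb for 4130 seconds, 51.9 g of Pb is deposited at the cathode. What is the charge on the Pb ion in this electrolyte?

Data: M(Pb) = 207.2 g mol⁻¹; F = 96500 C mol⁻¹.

+2

Q = I·t = 11.70 A × 4130.0 s = 48320 C, so n(e⁻) = 48320/96500 = 0.5007 mol.
n(Pb) deposited = 51.9 / 207.2 = 0.2505 mol.
Electrons per atom = n(e⁻)/n(Pb) = 0.5007 / 0.2505 = 2.00 ≈ 2, so the ion is Pb²⁺.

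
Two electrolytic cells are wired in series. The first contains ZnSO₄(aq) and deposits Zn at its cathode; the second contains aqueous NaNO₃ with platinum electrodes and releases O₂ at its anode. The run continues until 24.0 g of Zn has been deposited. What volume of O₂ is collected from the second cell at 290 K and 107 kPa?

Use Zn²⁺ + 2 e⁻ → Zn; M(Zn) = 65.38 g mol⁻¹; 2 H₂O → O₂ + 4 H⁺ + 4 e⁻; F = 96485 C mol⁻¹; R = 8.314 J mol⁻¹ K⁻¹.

4.14 L

n(Zn) = 24.0 / 65.38 = 0.3671 mol, so n(e⁻) = 2 × 0.3671 = 0.7342 mol.
The cells are in series, so the same 0.7342 mol of electrons passes through the second cell.
2 H₂O → O₂ + 4 H⁺ + 4 e⁻ — 4 mol e⁻ per mol O₂, so n(O₂) = 0.7342/4 = 0.1835 mol.
V = nRT/P = (0.1835 × 8.314 × 290) / (107 × 10³) = 0.00414 m³ = 4.14 L.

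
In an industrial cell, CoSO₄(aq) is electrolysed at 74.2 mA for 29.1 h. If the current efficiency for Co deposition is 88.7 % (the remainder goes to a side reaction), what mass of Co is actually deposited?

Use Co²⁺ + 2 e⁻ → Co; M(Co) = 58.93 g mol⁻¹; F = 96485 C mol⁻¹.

Q = I·t = 0.07420 × 104760 = 7773 C.
n(e⁻) = 7773/96485 = 0.08056 mol; theoretically n(Co) = 0.08056/2 = 0.04028 mol, m_theo = 2.374 g.
At 88.7 % efficiency, m_actual = 0.887 × 2.374 = 2.11 g.

2.11 g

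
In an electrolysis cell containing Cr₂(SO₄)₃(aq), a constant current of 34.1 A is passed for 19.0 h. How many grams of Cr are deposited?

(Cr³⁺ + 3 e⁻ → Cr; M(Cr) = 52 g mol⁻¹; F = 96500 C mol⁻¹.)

Q = I·t = 34.10 A × 68400 s = 2332000 C.
n(e⁻) = Q/F = 2332000 / 96500 = 24.17 mol.
Cr³⁺ + 3 e⁻ → Cr, so n(Cr) = n(e⁻)/3 = 8.057 mol.
m = n·M = 8.057 × 52 = 419 g.

419 g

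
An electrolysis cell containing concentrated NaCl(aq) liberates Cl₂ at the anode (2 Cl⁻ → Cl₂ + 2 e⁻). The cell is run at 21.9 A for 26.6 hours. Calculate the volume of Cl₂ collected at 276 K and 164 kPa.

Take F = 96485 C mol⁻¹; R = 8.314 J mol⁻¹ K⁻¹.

Q = I·t = 21.90 A × 95760 s = 2097000 C.
n(e⁻) = Q/F = 2097000 / 96485 = 21.74 mol.
2 electrons are transferred per Cl₂ molecule, so n(Cl₂) = 21.74 / 2 = 10.87 mol.
V = nRT/P = (10.87 × 8.314 × 276) / (164 × 10³ Pa) = 0.152 m³ = 152 L.

152 L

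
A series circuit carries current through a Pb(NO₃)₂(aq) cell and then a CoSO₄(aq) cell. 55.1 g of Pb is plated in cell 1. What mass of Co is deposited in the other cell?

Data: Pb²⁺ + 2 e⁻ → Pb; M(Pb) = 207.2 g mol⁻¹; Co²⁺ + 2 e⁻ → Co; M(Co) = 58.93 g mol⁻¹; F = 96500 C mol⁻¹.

n(Pb) = 55.1 / 207.2 = 0.2659 mol.
Since Pb²⁺ + 2 e⁻ → Pb, n(e⁻) passed = 2 × 0.2659 = 0.5319 mol.
Cells in series carry the same charge, so the same 0.5319 mol of electrons passes through cell 2.
Co²⁺ + 2 e⁻ → Co, so n(Co) = 0.5319 / 2 = 0.2659 mol.
m(Co) = 0.2659 × 58.93 = 15.7 g.

15.7 g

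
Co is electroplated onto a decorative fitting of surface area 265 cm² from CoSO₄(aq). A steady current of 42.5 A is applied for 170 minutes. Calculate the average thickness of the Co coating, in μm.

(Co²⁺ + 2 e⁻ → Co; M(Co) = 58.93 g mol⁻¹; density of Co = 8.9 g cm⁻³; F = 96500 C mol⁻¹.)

Q = I·t = 42.50 × 10200 = 433500 C; n(e⁻) = 4.492 mol.
n(Co) = n(e⁻)/2 = 2.246 mol, so m = 2.246 × 58.93 = 132.4 g.
Volume = m/ρ = 132.4 / 8.9 = 14.87 cm³.
Thickness = V/A = 14.87 / 265 = 0.0561 cm = 561 μm.

561 μm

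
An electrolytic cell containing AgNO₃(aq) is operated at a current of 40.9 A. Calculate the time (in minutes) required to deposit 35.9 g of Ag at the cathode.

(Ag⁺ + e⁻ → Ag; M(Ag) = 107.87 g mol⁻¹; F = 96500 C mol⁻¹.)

n(Ag) = m/M = 35.9 / 107.87 = 0.3328 mol.
Each Ag atom requires 1 electron, so n(e⁻) = 1 × 0.3328 = 0.3328 mol.
Q = n(e⁻)·F = 0.3328 × 96500 = 32120 C.
t = Q/I = 32120 / 40.90 A = 785.2 s = 13.1 min.

13.1 min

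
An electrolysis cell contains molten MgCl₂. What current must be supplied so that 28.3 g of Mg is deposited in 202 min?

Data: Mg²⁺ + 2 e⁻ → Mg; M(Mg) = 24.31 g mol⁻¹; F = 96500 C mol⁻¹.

n(Mg) = 28.3 / 24.31 = 1.164 mol.
n(e⁻) = 2 × 1.164 = 2.328 mol.
Q = n(e⁻)·F = 2.328 × 96500 = 224700 C.
I = Q/t = 224700 / 12120 s = 18.5 A.

18.5 A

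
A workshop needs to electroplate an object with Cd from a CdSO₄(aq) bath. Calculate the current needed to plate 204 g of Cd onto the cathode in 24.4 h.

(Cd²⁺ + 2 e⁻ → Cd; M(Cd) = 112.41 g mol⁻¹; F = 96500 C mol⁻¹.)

n(Cd) = 204 / 112.41 = 1.815 mol.
n(e⁻) = 2 × 1.815 = 3.630 mol.
Q = n(e⁻)·F = 3.630 × 96500 = 350300 C.
I = Q/t = 350300 / 87840 s = 3.99 A.

3.99 A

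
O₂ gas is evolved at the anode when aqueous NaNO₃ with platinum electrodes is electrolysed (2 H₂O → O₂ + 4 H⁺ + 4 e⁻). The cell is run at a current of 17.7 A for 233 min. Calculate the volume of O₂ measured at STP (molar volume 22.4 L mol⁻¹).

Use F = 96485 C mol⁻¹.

Q = I·t = 17.70 A × 13980 s = 247400 C.
n(e⁻) = Q/F = 247400 / 96485 = 2.565 mol.
4 electrons are transferred per O₂ molecule, so n(O₂) = 2.565 / 4 = 0.6412 mol.
V = n × V_m = 0.6412 × 22.4 = 14.4 L.

14.4 L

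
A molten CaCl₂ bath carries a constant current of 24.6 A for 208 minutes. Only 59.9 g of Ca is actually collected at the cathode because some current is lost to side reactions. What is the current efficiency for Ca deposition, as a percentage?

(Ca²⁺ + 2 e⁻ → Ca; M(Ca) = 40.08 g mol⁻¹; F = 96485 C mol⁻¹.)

93.9 %

Q = I·t = 24.60 × 12480 = 307000 C; n(e⁻) = 307000/96485 = 3.182 mol.
Theoretical n(Ca) = n(e⁻)/2 = 1.591 mol, i.e. m_theo = 1.591 × 40.08 = 63.77 g.
Efficiency = m_actual / m_theo = 59.9 / 63.77 = 93.9 %.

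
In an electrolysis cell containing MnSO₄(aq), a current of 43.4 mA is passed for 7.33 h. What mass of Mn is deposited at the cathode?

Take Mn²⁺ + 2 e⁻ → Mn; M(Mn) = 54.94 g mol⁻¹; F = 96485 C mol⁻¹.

Q = I·t = 0.04340 A × 26388 s = 1145 C.
n(e⁻) = Q/F = 1145 / 96485 = 0.01187 mol.
Mn²⁺ + 2 e⁻ → Mn, so n(Mn) = n(e⁻)/2 = 0.005935 mol.
m = n·M = 0.005935 × 54.94 = 0.326 g.

0.326 g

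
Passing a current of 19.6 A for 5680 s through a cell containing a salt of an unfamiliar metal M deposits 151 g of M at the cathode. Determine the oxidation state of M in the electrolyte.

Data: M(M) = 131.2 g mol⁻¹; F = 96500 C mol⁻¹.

+1

Q = I·t = 19.60 A × 5680.0 s = 111300 C, so n(e⁻) = 111300/96500 = 1.154 mol.
n(M) deposited = 151 / 131.2 = 1.151 mol.
Electrons per atom = n(e⁻)/n(M) = 1.154 / 1.151 = 1.00 ≈ 1, so the ion is M⁺.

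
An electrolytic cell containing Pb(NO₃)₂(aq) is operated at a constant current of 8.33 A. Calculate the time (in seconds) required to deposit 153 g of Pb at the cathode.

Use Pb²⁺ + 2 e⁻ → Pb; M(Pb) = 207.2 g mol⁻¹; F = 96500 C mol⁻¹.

n(Pb) = m/M = 153 / 207.2 = 0.7384 mol.
Each Pb atom requires 2 electrons, so n(e⁻) = 2 × 0.7384 = 1.477 mol.
Q = n(e⁻)·F = 1.477 × 96500 = 142500 C.
t = Q/I = 142500 / 8.330 A = 17110 s.

17100 s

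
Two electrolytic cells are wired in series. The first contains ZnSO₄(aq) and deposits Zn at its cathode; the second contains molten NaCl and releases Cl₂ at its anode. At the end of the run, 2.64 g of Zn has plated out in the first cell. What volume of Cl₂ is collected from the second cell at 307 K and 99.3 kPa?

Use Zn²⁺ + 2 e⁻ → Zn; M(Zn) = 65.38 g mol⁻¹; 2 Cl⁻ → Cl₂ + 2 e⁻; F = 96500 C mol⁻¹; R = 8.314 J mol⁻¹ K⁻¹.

1.04 L

n(Zn) = 2.64 / 65.38 = 0.04038 mol, so n(e⁻) = 2 × 0.04038 = 0.08076 mol.
The cells are in series, so the same 0.08076 mol of electrons passes through the second cell.
2 Cl⁻ → Cl₂ + 2 e⁻ — 2 mol e⁻ per mol Cl₂, so n(Cl₂) = 0.08076/2 = 0.04038 mol.
V = nRT/P = (0.04038 × 8.314 × 307) / (99.3 × 10³) = 0.00104 m³ = 1.04 L.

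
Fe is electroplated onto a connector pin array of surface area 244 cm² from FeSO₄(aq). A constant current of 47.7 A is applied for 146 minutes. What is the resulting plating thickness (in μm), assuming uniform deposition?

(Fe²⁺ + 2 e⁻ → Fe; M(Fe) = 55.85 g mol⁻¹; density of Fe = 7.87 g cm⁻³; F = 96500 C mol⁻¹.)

630 μm

Q = I·t = 47.70 × 8760.0 = 417900 C; n(e⁻) = 4.330 mol.
n(Fe) = n(e⁻)/2 = 2.165 mol, so m = 2.165 × 55.85 = 120.9 g.
Volume = m/ρ = 120.9 / 7.87 = 15.36 cm³.
Thickness = V/A = 15.36 / 244 = 0.0630 cm = 630 μm.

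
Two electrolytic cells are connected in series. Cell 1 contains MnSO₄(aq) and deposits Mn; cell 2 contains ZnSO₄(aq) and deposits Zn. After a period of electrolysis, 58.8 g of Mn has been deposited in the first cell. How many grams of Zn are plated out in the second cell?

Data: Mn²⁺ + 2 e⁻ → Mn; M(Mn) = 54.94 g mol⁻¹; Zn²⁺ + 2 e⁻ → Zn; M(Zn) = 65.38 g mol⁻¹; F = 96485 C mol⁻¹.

70.0 g

n(Mn) = 58.8 / 54.94 = 1.070 mol.
Since Mn²⁺ + 2 e⁻ → Mn, n(e⁻) passed = 2 × 1.070 = 2.141 mol.
Cells in series carry the same charge, so the same 2.141 mol of electrons passes through cell 2.
Zn²⁺ + 2 e⁻ → Zn, so n(Zn) = 2.141 / 2 = 1.070 mol.
m(Zn) = 1.070 × 65.38 = 70.0 g.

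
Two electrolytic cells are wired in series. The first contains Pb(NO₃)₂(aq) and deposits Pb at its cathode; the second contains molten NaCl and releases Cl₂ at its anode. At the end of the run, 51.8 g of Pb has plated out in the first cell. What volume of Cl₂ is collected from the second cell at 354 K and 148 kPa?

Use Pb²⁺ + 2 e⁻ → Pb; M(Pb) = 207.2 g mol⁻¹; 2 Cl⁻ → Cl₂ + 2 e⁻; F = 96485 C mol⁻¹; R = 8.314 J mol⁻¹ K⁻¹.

4.97 L

n(Pb) = 51.8 / 207.2 = 0.2500 mol, so n(e⁻) = 2 × 0.2500 = 0.5000 mol.
The cells are in series, so the same 0.5000 mol of electrons passes through the second cell.
2 Cl⁻ → Cl₂ + 2 e⁻ — 2 mol e⁻ per mol Cl₂, so n(Cl₂) = 0.5000/2 = 0.2500 mol.
V = nRT/P = (0.2500 × 8.314 × 354) / (148 × 10³) = 0.00497 m³ = 4.97 L.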